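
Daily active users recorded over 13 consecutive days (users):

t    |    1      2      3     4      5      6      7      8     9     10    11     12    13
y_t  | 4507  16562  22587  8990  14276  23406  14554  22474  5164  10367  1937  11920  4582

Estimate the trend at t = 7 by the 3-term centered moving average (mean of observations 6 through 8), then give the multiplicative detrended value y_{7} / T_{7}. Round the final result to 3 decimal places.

0.722

Trend T_7 = (23406 + 14554 + 22474) / 3 = 60434/3 = 20144.66667
Ratio to trend: 14554 / 20144.66667 = 0.722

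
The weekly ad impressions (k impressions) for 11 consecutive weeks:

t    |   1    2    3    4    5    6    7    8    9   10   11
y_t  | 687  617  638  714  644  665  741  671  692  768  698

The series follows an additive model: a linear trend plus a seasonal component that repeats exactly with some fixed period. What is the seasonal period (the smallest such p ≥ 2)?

First differences y_{t+1} − y_t: -70, 21, 76, -70, 21, 76, -70, 21, …
The difference pattern repeats every 3 terms and not for any smaller step, so p = 3.

3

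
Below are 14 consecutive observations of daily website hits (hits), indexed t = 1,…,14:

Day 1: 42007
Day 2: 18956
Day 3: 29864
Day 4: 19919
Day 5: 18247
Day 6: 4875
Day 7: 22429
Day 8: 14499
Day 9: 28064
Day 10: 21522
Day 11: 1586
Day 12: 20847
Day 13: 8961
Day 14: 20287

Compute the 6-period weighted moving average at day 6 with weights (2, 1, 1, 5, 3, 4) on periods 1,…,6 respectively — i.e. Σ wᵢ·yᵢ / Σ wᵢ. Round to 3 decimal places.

Weighted sum: 2·42007 + 1·18956 + 1·29864 + 5·19919 + 3·18247 + 4·4875 = 84014 + 18956 + 29864 + 99595 + 54741 + 19500 = 306670
Weight total: 2 + 1 + 1 + 5 + 3 + 4 = 16
WMA = 306670 / 16 = 19166.875

19166.875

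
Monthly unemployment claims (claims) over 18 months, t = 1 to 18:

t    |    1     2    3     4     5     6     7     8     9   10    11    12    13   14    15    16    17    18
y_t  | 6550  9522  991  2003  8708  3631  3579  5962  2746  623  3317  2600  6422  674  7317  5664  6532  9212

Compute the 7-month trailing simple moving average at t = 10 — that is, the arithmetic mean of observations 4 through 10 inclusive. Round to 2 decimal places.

Sum of periods 4–10: 2003 + 8708 + 3631 + 3579 + 5962 + 2746 + 623 = 27252
Divide by 7: 27252 / 7 = 3893.14

3893.14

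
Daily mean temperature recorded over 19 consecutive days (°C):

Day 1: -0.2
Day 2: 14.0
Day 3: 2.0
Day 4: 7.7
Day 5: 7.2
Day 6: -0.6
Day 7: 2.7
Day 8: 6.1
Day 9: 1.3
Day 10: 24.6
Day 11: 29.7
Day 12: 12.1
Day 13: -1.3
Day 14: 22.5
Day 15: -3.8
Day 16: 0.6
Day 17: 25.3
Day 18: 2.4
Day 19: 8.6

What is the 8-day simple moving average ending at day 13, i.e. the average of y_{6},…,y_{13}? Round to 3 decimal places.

9.325

Sum of periods 6–13: (-0.6) + 2.7 + 6.1 + 1.3 + 24.6 + 29.7 + 12.1 + (-1.3) = 74.6
Divide by 8: 74.6 / 8 = 9.325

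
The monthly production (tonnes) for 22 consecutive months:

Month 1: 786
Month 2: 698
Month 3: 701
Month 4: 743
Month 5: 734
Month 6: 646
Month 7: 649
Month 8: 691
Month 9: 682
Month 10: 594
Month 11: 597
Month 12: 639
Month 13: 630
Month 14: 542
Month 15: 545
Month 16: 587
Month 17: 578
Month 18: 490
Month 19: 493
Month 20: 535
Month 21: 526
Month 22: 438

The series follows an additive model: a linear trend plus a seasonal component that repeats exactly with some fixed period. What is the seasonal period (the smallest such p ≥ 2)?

First differences y_{t+1} − y_t: -88, 3, 42, -9, -88, 3, 42, -9, -88, 3, …
The difference pattern repeats every 4 terms and not for any smaller step, so p = 4.

4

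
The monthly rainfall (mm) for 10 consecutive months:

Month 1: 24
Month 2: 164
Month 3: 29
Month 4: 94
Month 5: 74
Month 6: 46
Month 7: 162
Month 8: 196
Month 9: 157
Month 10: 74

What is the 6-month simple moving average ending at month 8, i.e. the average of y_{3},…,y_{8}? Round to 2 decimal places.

100.17

Sum of periods 3–8: 29 + 94 + 74 + 46 + 162 + 196 = 601
Divide by 6: 601 / 6 = 100.17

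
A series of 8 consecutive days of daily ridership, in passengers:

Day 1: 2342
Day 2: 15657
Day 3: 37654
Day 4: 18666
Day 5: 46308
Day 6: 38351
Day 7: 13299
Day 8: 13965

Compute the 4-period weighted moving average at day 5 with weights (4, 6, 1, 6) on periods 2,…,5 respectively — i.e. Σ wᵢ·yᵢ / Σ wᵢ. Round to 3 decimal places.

Weighted sum: 4·15657 + 6·37654 + 1·18666 + 6·46308 = 62628 + 225924 + 18666 + 277848 = 585066
Weight total: 4 + 6 + 1 + 6 = 17
WMA = 585066 / 17 = 34415.647

34415.647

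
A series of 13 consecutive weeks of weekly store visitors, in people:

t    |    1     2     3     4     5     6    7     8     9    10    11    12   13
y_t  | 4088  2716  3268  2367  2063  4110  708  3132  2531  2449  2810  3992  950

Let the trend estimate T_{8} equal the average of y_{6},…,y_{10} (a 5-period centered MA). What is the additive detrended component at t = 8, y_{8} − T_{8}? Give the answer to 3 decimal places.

Trend T_8 = (4110 + 708 + 3132 + 2531 + 2449) / 5 = 12930/5 = 2586.00000
Detrended value: 3132 − 2586.00000 = 546.000

546.000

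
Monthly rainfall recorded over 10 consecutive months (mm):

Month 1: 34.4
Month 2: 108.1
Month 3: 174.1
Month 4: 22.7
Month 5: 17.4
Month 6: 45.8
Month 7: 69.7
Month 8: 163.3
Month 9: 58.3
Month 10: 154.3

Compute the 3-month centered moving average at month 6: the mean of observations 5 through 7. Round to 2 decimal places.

44.30

Sum of periods 5–7: 17.4 + 45.8 + 69.7 = 132.9
Divide by 3: 132.9 / 3 = 44.30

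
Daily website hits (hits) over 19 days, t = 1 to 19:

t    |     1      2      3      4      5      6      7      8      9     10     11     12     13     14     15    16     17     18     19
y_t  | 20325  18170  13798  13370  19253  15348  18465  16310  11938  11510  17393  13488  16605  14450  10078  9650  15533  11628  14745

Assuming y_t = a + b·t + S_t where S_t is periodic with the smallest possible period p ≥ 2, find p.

6

First differences y_{t+1} − y_t: -2155, -4372, -428, 5883, -3905, 3117, -2155, -4372, -428, 5883, -3905, 3117, -2155, -4372, …
The difference pattern repeats every 6 terms and not for any smaller step, so p = 6.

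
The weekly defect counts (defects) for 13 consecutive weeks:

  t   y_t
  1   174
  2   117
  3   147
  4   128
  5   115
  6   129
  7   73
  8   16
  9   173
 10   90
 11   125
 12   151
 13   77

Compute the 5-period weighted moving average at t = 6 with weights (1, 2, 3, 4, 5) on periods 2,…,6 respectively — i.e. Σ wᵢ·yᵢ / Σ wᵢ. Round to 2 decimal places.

Weighted sum: 1·117 + 2·147 + 3·128 + 4·115 + 5·129 = 117 + 294 + 384 + 460 + 645 = 1900
Weight total: 1 + 2 + 3 + 4 + 5 = 15
WMA = 1900 / 15 = 126.67

126.67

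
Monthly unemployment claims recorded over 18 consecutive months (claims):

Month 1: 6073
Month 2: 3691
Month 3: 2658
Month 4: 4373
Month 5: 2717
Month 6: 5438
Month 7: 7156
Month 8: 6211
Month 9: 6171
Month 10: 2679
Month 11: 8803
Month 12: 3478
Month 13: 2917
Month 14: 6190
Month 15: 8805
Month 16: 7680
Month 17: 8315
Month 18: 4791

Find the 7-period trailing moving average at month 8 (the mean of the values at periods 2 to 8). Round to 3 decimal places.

Sum of periods 2–8: 3691 + 2658 + 4373 + 2717 + 5438 + 7156 + 6211 = 32244
Divide by 7: 32244 / 7 = 4606.286

4606.286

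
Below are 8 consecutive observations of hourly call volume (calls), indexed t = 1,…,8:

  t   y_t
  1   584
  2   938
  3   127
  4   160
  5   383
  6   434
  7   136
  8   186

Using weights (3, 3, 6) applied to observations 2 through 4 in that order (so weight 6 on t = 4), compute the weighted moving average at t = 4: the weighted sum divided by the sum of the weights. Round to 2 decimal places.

346.25

Weighted sum: 3·938 + 3·127 + 6·160 = 2814 + 381 + 960 = 4155
Weight total: 3 + 3 + 6 = 12
WMA = 4155 / 12 = 346.25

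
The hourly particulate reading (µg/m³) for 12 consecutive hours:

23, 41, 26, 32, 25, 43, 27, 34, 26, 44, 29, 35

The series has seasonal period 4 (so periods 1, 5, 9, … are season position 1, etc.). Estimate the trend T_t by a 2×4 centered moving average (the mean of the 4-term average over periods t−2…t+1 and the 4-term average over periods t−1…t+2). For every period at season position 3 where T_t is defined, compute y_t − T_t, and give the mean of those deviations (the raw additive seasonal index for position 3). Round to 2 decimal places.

Season position 3 occurs at t = 3, 7 (where T_t is defined).
t=3: T_3 = 30.7500; y_3 − T_3 = 26 − 30.7500 = -4.7500
t=7: T_7 = 32.3750; y_7 − T_7 = 27 − 32.3750 = -5.3750
Mean deviation: (-4.7500 + -5.3750) / 2 = -5.06

-5.06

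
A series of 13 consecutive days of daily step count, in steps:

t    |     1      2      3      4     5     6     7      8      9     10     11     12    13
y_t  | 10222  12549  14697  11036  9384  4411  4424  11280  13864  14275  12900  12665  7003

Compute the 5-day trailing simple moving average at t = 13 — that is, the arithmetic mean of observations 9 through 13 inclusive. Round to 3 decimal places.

Sum of periods 9–13: 13864 + 14275 + 12900 + 12665 + 7003 = 60707
Divide by 5: 60707 / 5 = 12141.400

12141.400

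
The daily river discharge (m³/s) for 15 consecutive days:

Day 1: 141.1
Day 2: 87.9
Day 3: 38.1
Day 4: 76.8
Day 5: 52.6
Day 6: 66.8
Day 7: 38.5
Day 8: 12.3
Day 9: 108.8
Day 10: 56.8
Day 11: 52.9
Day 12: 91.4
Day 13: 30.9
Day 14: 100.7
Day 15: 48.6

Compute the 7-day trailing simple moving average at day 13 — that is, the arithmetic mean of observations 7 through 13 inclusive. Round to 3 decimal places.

55.943

Sum of periods 7–13: 38.5 + 12.3 + 108.8 + 56.8 + 52.9 + 91.4 + 30.9 = 391.6
Divide by 7: 391.6 / 7 = 55.943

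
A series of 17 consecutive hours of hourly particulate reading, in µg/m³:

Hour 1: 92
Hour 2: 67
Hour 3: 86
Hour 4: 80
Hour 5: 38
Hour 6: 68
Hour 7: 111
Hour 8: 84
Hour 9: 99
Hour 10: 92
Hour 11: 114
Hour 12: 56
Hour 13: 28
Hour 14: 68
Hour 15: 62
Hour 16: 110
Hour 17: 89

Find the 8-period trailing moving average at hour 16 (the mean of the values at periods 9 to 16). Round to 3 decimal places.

78.625

Sum of periods 9–16: 99 + 92 + 114 + 56 + 28 + 68 + 62 + 110 = 629
Divide by 8: 629 / 8 = 78.625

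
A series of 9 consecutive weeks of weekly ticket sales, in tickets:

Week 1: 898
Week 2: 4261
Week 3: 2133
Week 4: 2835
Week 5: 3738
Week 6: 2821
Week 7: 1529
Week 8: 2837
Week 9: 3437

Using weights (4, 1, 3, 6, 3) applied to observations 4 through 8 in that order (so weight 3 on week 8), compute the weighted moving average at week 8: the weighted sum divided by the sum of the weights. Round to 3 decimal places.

2425.059

Weighted sum: 4·2835 + 1·3738 + 3·2821 + 6·1529 + 3·2837 = 11340 + 3738 + 8463 + 9174 + 8511 = 41226
Weight total: 4 + 1 + 3 + 6 + 3 = 17
WMA = 41226 / 17 = 2425.059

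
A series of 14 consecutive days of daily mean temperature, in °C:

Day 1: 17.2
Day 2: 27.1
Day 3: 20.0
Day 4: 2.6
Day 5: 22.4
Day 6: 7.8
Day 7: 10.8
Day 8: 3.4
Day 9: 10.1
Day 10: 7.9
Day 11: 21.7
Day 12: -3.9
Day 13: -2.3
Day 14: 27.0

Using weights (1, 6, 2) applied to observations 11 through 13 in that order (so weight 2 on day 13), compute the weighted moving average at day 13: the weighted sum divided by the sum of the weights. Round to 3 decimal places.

Weighted sum: 1·21.7 + 6·-3.9 + 2·-2.3 = 21.7 + -23.4 + -4.6 = -6.3
Weight total: 1 + 6 + 2 = 9
WMA = -6.3 / 9 = -0.700

-0.700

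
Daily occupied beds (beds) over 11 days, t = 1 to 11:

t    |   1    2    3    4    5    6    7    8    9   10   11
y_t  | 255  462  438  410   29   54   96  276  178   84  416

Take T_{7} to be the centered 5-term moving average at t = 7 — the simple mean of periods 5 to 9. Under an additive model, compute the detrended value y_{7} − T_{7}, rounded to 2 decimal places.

Trend T_7 = (29 + 54 + 96 + 276 + 178) / 5 = 633/5 = 126.6000
Detrended value: 96 − 126.6000 = -30.60

-30.60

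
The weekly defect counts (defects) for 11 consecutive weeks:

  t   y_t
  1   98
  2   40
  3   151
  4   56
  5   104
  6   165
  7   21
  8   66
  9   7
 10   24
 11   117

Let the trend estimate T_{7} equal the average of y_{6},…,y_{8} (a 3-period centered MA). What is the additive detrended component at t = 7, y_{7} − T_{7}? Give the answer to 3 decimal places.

Trend T_7 = (165 + 21 + 66) / 3 = 252/3 = 84.00000
Detrended value: 21 − 84.00000 = -63.000

-63.000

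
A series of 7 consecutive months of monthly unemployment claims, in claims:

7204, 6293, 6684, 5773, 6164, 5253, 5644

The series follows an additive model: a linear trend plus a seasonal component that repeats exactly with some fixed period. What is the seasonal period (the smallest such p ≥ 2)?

First differences y_{t+1} − y_t: -911, 391, -911, 391, -911, 391, …
The difference pattern repeats every 2 terms and not for any smaller step, so p = 2.

2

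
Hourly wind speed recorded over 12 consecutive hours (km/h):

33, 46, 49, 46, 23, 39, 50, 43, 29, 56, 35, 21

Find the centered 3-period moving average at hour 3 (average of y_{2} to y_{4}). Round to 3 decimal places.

Sum of periods 2–4: 46 + 49 + 46 = 141
Divide by 3: 141 / 3 = 47.000

47.000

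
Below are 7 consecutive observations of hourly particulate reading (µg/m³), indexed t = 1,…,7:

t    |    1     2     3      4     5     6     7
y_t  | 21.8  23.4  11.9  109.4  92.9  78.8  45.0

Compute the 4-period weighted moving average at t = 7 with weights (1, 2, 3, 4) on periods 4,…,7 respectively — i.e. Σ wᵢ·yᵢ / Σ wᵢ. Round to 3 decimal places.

71.160

Weighted sum: 1·109.4 + 2·92.9 + 3·78.8 + 4·45.0 = 109.4 + 185.8 + 236.4 + 180.0 = 711.6
Weight total: 1 + 2 + 3 + 4 = 10
WMA = 711.6 / 10 = 71.160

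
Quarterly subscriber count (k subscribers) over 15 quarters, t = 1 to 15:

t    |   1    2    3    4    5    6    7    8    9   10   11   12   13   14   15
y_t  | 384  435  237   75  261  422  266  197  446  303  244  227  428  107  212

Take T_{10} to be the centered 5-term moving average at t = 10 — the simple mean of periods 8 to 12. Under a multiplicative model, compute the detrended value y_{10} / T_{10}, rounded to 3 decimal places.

Trend T_10 = (197 + 446 + 303 + 244 + 227) / 5 = 1417/5 = 283.40000
Ratio to trend: 303 / 283.40000 = 1.069

1.069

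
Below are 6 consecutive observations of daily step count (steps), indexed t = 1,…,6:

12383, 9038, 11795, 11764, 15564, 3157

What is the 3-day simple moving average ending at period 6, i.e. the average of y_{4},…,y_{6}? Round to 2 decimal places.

10161.67

Sum of periods 4–6: 11764 + 15564 + 3157 = 30485
Divide by 3: 30485 / 3 = 10161.67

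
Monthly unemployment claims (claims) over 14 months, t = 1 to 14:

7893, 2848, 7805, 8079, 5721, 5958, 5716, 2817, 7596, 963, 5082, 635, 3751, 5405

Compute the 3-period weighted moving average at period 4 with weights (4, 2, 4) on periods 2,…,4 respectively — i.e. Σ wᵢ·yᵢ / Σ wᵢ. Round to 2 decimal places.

Weighted sum: 4·2848 + 2·7805 + 4·8079 = 11392 + 15610 + 32316 = 59318
Weight total: 4 + 2 + 4 = 10
WMA = 59318 / 10 = 5931.80

5931.80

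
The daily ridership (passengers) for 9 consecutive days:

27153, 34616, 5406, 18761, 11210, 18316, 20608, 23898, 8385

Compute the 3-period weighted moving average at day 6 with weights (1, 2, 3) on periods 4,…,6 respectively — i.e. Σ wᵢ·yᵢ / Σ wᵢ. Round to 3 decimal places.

Weighted sum: 1·18761 + 2·11210 + 3·18316 = 18761 + 22420 + 54948 = 96129
Weight total: 1 + 2 + 3 = 6
WMA = 96129 / 6 = 16021.500

16021.500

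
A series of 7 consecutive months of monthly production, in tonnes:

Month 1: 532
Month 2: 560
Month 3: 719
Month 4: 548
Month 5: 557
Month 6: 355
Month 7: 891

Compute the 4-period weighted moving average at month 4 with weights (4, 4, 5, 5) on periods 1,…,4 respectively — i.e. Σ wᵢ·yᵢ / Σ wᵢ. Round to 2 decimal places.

594.61

Weighted sum: 4·532 + 4·560 + 5·719 + 5·548 = 2128 + 2240 + 3595 + 2740 = 10703
Weight total: 4 + 4 + 5 + 5 = 18
WMA = 10703 / 18 = 594.61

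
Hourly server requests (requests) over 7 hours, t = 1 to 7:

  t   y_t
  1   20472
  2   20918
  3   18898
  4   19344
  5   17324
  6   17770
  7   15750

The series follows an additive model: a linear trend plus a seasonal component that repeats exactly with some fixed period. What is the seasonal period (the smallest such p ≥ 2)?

2

First differences y_{t+1} − y_t: 446, -2020, 446, -2020, 446, -2020, …
The difference pattern repeats every 2 terms and not for any smaller step, so p = 2.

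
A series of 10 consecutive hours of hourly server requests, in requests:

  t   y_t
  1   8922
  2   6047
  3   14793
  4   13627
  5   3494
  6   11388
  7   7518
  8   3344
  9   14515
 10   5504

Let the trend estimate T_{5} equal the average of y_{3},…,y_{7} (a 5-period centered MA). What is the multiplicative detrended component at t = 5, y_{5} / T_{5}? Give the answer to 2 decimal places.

0.34

Trend T_5 = (14793 + 13627 + 3494 + 11388 + 7518) / 5 = 50820/5 = 10164.0000
Ratio to trend: 3494 / 10164.0000 = 0.34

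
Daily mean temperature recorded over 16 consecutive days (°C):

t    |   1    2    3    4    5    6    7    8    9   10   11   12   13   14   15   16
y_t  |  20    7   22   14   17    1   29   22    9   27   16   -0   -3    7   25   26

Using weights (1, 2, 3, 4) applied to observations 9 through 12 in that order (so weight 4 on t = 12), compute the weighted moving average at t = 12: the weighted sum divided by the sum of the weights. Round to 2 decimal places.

Weighted sum: 1·9 + 2·27 + 3·16 + 4·-0 = 9 + 54 + 48 + 0 = 111
Weight total: 1 + 2 + 3 + 4 = 10
WMA = 111 / 10 = 11.10

11.10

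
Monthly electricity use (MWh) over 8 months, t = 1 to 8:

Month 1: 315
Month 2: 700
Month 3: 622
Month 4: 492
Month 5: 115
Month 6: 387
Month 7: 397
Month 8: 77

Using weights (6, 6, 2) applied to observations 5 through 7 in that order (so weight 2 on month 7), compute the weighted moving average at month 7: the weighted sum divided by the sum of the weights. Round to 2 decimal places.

Weighted sum: 6·115 + 6·387 + 2·397 = 690 + 2322 + 794 = 3806
Weight total: 6 + 6 + 2 = 14
WMA = 3806 / 14 = 271.86

271.86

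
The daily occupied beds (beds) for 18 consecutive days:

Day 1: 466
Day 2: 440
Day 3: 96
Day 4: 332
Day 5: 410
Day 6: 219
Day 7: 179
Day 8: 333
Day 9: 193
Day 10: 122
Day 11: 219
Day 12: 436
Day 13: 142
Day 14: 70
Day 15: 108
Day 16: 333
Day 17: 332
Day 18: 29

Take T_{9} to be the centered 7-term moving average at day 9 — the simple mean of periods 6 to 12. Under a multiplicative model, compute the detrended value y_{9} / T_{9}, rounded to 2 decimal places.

0.79

Trend T_9 = (219 + 179 + 333 + 193 + 122 + 219 + 436) / 7 = 1701/7 = 243.0000
Ratio to trend: 193 / 243.0000 = 0.79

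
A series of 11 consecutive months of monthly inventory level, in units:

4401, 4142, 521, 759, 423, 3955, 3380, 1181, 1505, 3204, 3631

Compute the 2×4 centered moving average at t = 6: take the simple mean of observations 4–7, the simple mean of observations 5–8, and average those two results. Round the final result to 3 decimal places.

2182.000

Sum over 4–7: 759 + 423 + 3955 + 3380 = 8517
Sum over 5–8: 423 + 3955 + 3380 + 1181 = 8939
CMA at t=6 = (8517 + 8939) / (2·4) = 17456 / 8 = 2182.000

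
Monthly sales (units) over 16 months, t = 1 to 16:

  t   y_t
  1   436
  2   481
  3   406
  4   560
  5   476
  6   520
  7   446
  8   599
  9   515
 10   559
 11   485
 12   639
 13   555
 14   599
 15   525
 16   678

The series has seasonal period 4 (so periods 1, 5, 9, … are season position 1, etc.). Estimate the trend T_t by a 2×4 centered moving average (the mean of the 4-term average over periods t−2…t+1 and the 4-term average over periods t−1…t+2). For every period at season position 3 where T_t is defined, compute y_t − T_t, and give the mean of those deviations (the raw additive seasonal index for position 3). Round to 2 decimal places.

-69.46

Season position 3 occurs at t = 3, 7, 11 (where T_t is defined).
t=3: T_3 = 475.7500; y_3 − T_3 = 406 − 475.7500 = -69.7500
t=7: T_7 = 515.1250; y_7 − T_7 = 446 − 515.1250 = -69.1250
t=11: T_11 = 554.5000; y_11 − T_11 = 485 − 554.5000 = -69.5000
Mean deviation: (-69.7500 + -69.1250 + -69.5000) / 3 = -69.46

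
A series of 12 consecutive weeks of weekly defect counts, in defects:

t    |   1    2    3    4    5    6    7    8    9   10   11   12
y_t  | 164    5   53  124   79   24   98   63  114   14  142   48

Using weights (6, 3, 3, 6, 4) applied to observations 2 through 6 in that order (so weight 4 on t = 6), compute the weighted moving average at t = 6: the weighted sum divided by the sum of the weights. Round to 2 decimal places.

51.41

Weighted sum: 6·5 + 3·53 + 3·124 + 6·79 + 4·24 = 30 + 159 + 372 + 474 + 96 = 1131
Weight total: 6 + 3 + 3 + 6 + 4 = 22
WMA = 1131 / 22 = 51.41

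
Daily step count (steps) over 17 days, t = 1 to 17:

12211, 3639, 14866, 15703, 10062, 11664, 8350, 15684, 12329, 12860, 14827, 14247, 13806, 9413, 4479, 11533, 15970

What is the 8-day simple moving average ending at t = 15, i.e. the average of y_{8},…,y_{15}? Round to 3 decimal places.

Sum of periods 8–15: 15684 + 12329 + 12860 + 14827 + 14247 + 13806 + 9413 + 4479 = 97645
Divide by 8: 97645 / 8 = 12205.625

12205.625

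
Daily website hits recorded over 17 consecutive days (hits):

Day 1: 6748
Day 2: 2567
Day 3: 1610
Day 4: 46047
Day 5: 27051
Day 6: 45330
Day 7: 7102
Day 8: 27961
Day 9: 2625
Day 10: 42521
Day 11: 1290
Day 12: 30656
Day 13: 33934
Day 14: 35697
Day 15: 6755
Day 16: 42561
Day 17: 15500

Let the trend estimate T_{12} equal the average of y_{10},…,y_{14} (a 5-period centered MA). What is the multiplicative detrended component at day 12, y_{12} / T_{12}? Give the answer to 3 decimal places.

Trend T_12 = (42521 + 1290 + 30656 + 33934 + 35697) / 5 = 144098/5 = 28819.60000
Ratio to trend: 30656 / 28819.60000 = 1.064

1.064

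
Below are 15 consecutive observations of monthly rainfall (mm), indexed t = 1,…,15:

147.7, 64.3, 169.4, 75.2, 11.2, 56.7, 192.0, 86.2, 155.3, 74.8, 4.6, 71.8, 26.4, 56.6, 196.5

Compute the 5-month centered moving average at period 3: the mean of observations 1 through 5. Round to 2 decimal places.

93.56

Sum of periods 1–5: 147.7 + 64.3 + 169.4 + 75.2 + 11.2 = 467.8
Divide by 5: 467.8 / 5 = 93.56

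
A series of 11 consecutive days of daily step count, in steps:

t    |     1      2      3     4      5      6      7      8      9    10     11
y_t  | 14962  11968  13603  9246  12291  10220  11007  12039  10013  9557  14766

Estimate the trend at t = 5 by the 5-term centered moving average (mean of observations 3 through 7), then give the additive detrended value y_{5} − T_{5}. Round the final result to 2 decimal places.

1017.60

Trend T_5 = (13603 + 9246 + 12291 + 10220 + 11007) / 5 = 56367/5 = 11273.4000
Detrended value: 12291 − 11273.4000 = 1017.60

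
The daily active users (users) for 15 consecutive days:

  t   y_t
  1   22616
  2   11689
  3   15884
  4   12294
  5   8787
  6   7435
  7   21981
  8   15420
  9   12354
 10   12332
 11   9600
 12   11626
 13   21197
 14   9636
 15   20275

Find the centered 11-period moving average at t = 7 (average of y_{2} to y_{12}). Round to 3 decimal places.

Sum of periods 2–12: 11689 + 15884 + 12294 + 8787 + 7435 + 21981 + 15420 + 12354 + 12332 + 9600 + 11626 = 139402
Divide by 11: 139402 / 11 = 12672.909

12672.909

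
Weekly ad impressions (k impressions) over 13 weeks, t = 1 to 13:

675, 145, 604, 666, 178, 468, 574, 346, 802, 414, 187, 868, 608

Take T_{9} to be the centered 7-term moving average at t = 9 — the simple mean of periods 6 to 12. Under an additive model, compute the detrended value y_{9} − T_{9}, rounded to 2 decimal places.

279.29

Trend T_9 = (468 + 574 + 346 + 802 + 414 + 187 + 868) / 7 = 3659/7 = 522.7143
Detrended value: 802 − 522.7143 = 279.29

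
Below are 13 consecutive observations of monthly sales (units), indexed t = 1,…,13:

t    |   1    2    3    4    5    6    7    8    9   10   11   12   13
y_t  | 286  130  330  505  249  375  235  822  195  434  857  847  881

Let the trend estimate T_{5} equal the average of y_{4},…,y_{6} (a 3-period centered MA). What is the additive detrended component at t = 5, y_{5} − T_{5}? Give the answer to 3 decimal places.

-127.333

Trend T_5 = (505 + 249 + 375) / 3 = 1129/3 = 376.33333
Detrended value: 249 − 376.33333 = -127.333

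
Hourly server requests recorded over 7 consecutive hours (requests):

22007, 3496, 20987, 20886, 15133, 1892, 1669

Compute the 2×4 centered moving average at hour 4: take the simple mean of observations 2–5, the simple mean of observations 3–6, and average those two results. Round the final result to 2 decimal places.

Sum over 2–5: 3496 + 20987 + 20886 + 15133 = 60502
Sum over 3–6: 20987 + 20886 + 15133 + 1892 = 58898
CMA at t=4 = (60502 + 58898) / (2·4) = 119400 / 8 = 14925.00

14925.00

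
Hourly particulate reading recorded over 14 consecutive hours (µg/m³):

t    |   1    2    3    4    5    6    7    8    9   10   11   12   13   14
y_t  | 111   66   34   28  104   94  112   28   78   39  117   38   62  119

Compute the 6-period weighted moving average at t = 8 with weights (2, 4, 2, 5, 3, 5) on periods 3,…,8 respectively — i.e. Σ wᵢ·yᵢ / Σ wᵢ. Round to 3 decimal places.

Weighted sum: 2·34 + 4·28 + 2·104 + 5·94 + 3·112 + 5·28 = 68 + 112 + 208 + 470 + 336 + 140 = 1334
Weight total: 2 + 4 + 2 + 5 + 3 + 5 = 21
WMA = 1334 / 21 = 63.524

63.524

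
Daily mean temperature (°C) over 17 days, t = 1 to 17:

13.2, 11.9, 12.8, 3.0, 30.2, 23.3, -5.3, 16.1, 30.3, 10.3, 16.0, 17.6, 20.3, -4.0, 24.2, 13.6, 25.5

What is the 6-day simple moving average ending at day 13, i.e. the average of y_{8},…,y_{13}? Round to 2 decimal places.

18.43

Sum of periods 8–13: 16.1 + 30.3 + 10.3 + 16.0 + 17.6 + 20.3 = 110.6
Divide by 6: 110.6 / 6 = 18.43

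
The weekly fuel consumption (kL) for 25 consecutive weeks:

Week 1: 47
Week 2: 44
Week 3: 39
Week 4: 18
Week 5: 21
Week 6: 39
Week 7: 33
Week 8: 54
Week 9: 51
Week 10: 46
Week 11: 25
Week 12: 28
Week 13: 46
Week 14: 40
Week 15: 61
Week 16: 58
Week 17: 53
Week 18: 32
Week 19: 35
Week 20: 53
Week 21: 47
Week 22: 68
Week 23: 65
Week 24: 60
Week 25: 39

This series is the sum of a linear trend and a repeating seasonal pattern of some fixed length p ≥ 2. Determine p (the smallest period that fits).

7

First differences y_{t+1} − y_t: -3, -5, -21, 3, 18, -6, 21, -3, -5, -21, 3, 18, -6, 21, -3, -5, …
The difference pattern repeats every 7 terms and not for any smaller step, so p = 7.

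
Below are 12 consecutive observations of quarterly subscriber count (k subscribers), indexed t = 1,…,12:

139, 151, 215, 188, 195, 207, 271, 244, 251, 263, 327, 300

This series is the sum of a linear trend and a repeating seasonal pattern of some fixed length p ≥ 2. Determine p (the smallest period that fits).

4

First differences y_{t+1} − y_t: 12, 64, -27, 7, 12, 64, -27, 7, 12, 64, …
The difference pattern repeats every 4 terms and not for any smaller step, so p = 4.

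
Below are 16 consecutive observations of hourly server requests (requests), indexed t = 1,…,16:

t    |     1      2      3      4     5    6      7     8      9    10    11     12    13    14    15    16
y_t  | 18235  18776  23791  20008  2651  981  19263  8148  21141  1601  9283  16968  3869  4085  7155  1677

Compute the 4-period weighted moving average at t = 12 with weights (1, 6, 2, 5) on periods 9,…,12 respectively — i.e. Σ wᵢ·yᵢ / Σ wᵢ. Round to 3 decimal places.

Weighted sum: 1·21141 + 6·1601 + 2·9283 + 5·16968 = 21141 + 9606 + 18566 + 84840 = 134153
Weight total: 1 + 6 + 2 + 5 = 14
WMA = 134153 / 14 = 9582.357

9582.357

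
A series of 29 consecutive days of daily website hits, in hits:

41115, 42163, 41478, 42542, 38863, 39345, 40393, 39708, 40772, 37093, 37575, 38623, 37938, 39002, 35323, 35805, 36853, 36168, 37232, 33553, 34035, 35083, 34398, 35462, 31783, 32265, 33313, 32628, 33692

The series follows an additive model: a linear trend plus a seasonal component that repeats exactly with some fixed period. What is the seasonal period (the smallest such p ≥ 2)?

First differences y_{t+1} − y_t: 1048, -685, 1064, -3679, 482, 1048, -685, 1064, -3679, 482, 1048, -685, …
The difference pattern repeats every 5 terms and not for any smaller step, so p = 5.

5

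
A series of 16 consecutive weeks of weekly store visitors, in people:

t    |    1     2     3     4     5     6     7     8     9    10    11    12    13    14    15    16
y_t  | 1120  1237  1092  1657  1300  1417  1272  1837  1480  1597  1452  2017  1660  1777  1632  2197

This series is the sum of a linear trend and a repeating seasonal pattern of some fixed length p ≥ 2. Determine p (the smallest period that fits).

4

First differences y_{t+1} − y_t: 117, -145, 565, -357, 117, -145, 565, -357, 117, -145, …
The difference pattern repeats every 4 terms and not for any smaller step, so p = 4.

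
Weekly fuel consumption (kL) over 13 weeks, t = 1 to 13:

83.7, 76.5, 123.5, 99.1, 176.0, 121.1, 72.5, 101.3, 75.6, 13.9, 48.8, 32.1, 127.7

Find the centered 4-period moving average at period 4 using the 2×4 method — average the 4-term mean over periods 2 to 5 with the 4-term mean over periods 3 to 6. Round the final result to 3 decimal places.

124.350

Sum over 2–5: 76.5 + 123.5 + 99.1 + 176.0 = 475.1
Sum over 3–6: 123.5 + 99.1 + 176.0 + 121.1 = 519.7
CMA at t=4 = (475.1 + 519.7) / (2·4) = 994.8 / 8 = 124.350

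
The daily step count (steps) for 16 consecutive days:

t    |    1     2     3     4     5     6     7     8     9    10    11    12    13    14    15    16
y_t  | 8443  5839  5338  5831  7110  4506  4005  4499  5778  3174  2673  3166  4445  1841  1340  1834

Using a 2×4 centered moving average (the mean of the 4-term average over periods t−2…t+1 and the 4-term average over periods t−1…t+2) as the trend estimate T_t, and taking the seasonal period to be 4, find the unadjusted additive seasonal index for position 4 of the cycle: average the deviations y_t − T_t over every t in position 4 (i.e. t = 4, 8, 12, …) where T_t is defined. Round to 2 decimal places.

-31.75

Season position 4 occurs at t = 4, 8, 12 (where T_t is defined).
t=4: T_4 = 5862.8750; y_4 − T_4 = 5831 − 5862.8750 = -31.8750
t=8: T_8 = 4530.5000; y_8 − T_8 = 4499 − 4530.5000 = -31.5000
t=12: T_12 = 3197.8750; y_12 − T_12 = 3166 − 3197.8750 = -31.8750
Mean deviation: (-31.8750 + -31.5000 + -31.8750) / 3 = -31.75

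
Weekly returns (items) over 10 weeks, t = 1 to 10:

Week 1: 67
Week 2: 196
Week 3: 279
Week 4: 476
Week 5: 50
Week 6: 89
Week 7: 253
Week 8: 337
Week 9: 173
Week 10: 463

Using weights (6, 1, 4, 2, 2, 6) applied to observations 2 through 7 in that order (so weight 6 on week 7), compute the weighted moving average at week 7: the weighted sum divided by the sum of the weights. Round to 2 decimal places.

Weighted sum: 6·196 + 1·279 + 4·476 + 2·50 + 2·89 + 6·253 = 1176 + 279 + 1904 + 100 + 178 + 1518 = 5155
Weight total: 6 + 1 + 4 + 2 + 2 + 6 = 21
WMA = 5155 / 21 = 245.48

245.48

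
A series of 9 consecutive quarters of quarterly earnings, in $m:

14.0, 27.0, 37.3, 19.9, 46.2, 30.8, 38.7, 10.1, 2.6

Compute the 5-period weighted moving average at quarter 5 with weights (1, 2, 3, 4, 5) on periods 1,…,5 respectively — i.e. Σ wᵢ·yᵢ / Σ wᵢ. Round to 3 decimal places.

Weighted sum: 1·14.0 + 2·27.0 + 3·37.3 + 4·19.9 + 5·46.2 = 14.0 + 54.0 + 111.9 + 79.6 + 231.0 = 490.5
Weight total: 1 + 2 + 3 + 4 + 5 = 15
WMA = 490.5 / 15 = 32.700

32.700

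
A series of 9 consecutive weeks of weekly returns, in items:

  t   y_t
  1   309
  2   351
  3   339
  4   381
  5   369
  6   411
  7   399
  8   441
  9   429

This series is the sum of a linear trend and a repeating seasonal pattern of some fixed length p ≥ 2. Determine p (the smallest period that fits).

2

First differences y_{t+1} − y_t: 42, -12, 42, -12, 42, -12, …
The difference pattern repeats every 2 terms and not for any smaller step, so p = 2.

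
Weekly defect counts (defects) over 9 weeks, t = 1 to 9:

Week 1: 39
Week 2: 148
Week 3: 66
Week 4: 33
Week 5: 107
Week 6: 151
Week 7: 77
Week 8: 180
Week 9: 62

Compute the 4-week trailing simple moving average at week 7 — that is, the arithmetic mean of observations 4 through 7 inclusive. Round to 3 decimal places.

92.000

Sum of periods 4–7: 33 + 107 + 151 + 77 = 368
Divide by 4: 368 / 4 = 92.000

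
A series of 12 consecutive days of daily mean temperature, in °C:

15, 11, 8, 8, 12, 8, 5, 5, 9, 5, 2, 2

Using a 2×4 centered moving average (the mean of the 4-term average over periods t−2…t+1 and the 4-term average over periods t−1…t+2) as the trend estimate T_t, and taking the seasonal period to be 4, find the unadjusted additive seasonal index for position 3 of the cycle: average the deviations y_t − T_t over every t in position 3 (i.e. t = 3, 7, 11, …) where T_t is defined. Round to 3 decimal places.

-2.125

Season position 3 occurs at t = 3, 7 (where T_t is defined).
t=3: T_3 = 10.12500; y_3 − T_3 = 8 − 10.12500 = -2.12500
t=7: T_7 = 7.12500; y_7 − T_7 = 5 − 7.12500 = -2.12500
Mean deviation: (-2.12500 + -2.12500) / 2 = -2.125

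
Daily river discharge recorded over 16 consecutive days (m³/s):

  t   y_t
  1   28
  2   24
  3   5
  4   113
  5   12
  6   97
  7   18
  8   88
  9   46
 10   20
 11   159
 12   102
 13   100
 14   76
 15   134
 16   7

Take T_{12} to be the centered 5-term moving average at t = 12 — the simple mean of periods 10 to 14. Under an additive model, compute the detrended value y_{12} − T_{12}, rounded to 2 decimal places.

10.60

Trend T_12 = (20 + 159 + 102 + 100 + 76) / 5 = 457/5 = 91.4000
Detrended value: 102 − 91.4000 = 10.60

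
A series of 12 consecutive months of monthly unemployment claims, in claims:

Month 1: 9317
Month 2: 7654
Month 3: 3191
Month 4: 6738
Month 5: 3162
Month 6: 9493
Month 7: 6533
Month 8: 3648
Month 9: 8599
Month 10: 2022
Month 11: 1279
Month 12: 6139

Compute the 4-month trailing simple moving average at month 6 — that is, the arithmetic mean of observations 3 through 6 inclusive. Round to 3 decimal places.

5646.000

Sum of periods 3–6: 3191 + 6738 + 3162 + 9493 = 22584
Divide by 4: 22584 / 4 = 5646.000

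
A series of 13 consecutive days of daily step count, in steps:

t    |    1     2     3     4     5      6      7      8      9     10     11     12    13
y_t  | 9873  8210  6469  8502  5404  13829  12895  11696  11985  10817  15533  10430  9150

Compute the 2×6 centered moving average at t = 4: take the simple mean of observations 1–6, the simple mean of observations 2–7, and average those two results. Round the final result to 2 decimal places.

8966.33

Sum over 1–6: 9873 + 8210 + 6469 + 8502 + 5404 + 13829 = 52287
Sum over 2–7: 8210 + 6469 + 8502 + 5404 + 13829 + 12895 = 55309
CMA at t=4 = (52287 + 55309) / (2·6) = 107596 / 12 = 8966.33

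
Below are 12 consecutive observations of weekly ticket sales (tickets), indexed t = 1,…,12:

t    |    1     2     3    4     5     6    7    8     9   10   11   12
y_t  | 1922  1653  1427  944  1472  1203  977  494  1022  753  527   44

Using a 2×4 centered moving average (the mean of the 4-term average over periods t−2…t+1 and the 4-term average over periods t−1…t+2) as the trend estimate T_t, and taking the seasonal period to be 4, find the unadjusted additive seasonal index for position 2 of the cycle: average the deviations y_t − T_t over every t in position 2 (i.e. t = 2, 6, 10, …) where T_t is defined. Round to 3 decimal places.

110.250

Season position 2 occurs at t = 6, 10 (where T_t is defined).
t=6: T_6 = 1092.75000; y_6 − T_6 = 1203 − 1092.75000 = 110.25000
t=10: T_10 = 642.75000; y_10 − T_10 = 753 − 642.75000 = 110.25000
Mean deviation: (110.25000 + 110.25000) / 2 = 110.250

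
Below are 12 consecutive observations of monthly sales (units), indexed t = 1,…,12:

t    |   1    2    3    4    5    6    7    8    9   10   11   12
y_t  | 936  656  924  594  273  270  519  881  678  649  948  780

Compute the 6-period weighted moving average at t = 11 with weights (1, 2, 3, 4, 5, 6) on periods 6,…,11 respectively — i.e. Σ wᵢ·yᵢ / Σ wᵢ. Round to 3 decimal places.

Weighted sum: 1·270 + 2·519 + 3·881 + 4·678 + 5·649 + 6·948 = 270 + 1038 + 2643 + 2712 + 3245 + 5688 = 15596
Weight total: 1 + 2 + 3 + 4 + 5 + 6 = 21
WMA = 15596 / 21 = 742.667

742.667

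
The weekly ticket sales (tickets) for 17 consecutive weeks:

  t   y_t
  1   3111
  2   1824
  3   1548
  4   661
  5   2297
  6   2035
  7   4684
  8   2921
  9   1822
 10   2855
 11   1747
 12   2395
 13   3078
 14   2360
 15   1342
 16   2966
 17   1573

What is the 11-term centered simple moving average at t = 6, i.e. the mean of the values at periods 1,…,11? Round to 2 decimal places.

2318.64

Sum of periods 1–11: 3111 + 1824 + 1548 + 661 + 2297 + 2035 + 4684 + 2921 + 1822 + 2855 + 1747 = 25505
Divide by 11: 25505 / 11 = 2318.64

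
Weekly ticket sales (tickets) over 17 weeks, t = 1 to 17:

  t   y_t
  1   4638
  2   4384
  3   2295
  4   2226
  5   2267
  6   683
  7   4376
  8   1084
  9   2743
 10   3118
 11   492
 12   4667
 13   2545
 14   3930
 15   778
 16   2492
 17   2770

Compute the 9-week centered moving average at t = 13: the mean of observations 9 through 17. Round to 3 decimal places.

2615.000

Sum of periods 9–17: 2743 + 3118 + 492 + 4667 + 2545 + 3930 + 778 + 2492 + 2770 = 23535
Divide by 9: 23535 / 9 = 2615.000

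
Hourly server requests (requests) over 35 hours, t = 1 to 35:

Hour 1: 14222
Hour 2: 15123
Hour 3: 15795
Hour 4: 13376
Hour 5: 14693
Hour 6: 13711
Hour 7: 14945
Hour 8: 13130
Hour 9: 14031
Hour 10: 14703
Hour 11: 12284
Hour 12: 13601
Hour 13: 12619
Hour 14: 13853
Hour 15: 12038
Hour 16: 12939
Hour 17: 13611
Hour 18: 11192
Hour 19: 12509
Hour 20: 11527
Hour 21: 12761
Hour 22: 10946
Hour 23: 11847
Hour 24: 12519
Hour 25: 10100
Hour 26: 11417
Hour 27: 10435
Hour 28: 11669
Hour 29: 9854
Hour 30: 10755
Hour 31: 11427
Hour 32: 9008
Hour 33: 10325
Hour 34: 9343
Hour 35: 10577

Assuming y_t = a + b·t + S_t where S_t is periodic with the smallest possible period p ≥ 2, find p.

First differences y_{t+1} − y_t: 901, 672, -2419, 1317, -982, 1234, -1815, 901, 672, -2419, 1317, -982, 1234, -1815, 901, 672, …
The difference pattern repeats every 7 terms and not for any smaller step, so p = 7.

7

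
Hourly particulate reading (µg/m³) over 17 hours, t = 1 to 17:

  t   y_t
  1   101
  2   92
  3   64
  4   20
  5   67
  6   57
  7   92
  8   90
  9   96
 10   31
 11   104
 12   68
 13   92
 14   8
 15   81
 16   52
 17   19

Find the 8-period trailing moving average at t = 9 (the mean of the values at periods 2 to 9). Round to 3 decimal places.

Sum of periods 2–9: 92 + 64 + 20 + 67 + 57 + 92 + 90 + 96 = 578
Divide by 8: 578 / 8 = 72.250

72.250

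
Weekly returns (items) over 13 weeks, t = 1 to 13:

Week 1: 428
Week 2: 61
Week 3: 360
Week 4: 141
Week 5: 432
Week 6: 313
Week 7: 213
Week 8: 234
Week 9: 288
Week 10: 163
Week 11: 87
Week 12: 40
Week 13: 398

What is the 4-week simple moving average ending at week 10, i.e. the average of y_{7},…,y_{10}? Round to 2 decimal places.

224.50

Sum of periods 7–10: 213 + 234 + 288 + 163 = 898
Divide by 4: 898 / 4 = 224.50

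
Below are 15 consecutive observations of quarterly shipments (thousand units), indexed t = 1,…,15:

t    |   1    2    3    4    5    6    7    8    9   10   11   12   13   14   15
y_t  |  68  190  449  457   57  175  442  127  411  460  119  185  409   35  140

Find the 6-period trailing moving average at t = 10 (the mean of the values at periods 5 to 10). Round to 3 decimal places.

Sum of periods 5–10: 57 + 175 + 442 + 127 + 411 + 460 = 1672
Divide by 6: 1672 / 6 = 278.667

278.667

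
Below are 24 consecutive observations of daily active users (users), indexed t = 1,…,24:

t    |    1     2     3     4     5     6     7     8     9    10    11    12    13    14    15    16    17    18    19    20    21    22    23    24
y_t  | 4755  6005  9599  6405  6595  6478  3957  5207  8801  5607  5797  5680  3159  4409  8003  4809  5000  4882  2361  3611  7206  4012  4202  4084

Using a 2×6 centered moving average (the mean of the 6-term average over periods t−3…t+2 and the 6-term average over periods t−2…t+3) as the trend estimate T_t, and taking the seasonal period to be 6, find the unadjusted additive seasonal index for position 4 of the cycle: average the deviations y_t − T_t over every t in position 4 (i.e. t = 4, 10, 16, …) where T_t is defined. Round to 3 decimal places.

Season position 4 occurs at t = 4, 10, 16 (where T_t is defined).
t=4: T_4 = 6573.00000; y_4 − T_4 = 6405 − 6573.00000 = -168.00000
t=10: T_10 = 5775.00000; y_10 − T_10 = 5607 − 5775.00000 = -168.00000
t=16: T_16 = 4977.16667; y_16 − T_16 = 4809 − 4977.16667 = -168.16667
Mean deviation: (-168.00000 + -168.00000 + -168.16667) / 3 = -168.056

-168.056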